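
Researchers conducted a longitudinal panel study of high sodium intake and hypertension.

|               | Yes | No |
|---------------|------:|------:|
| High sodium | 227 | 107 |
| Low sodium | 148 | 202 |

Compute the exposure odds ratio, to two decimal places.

Cells: a = 227, b = 107, c = 148, d = 202.
OR = (a·d)/(b·c) = (227 × 202) / (107 × 148) = 45854 / 15836 = 2.89555
The odds of hypertension are about 2.90 times as high in the high sodium group.

2.90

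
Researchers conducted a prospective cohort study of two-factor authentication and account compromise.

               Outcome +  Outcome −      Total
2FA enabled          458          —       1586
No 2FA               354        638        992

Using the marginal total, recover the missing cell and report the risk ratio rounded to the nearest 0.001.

The missing cell is in the exposed row: 1586 − 458 = 1128.
So a = 458, b = 1128, c = 354, d = 638.
RR = [a/(a+b)] / [c/(c+d)] = (458/1586) / (354/992) = 0.28878/0.35685 = 0.80923

0.809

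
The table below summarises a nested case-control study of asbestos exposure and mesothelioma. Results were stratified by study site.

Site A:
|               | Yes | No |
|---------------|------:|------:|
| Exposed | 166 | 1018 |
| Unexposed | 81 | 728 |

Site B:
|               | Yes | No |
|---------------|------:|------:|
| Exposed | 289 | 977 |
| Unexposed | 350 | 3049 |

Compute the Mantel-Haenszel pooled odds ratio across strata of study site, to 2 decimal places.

2.18

OR_MH = Σ(aᵢdᵢ/nᵢ) / Σ(bᵢcᵢ/nᵢ), where nᵢ is the stratum total.
Stratum 1 (Site A): n = 1993; a·d/n = 166·728/1993 = 60.6362; b·c/n = 1018·81/1993 = 41.3738
Stratum 2 (Site B): n = 4665; a·d/n = 289·3049/4665 = 188.8877; b·c/n = 977·350/4665 = 73.3012
OR_MH = (60.6362 + 188.8877) / (41.3738 + 73.3012) = 249.5239 / 114.6750 = 2.17592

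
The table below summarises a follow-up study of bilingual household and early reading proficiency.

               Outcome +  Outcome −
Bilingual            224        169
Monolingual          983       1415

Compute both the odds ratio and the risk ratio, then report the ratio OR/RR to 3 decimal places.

Cells: a = 224, b = 169, c = 983, d = 1415.
OR = (224·1415)/(169·983) = 316960/166127 = 1.90794
Risk in exposed = 224/393 = 0.56997; risk in unexposed = 983/2398 = 0.40992; RR = 1.39044
OR/RR = 1.90794 / 1.39044 = 1.37219
The outcome is not rare, so the OR lies further from 1 than the RR.

1.372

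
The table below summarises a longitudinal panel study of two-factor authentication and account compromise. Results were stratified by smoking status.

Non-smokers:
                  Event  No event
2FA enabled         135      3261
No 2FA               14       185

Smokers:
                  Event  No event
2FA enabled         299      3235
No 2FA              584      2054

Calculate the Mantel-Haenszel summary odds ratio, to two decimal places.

OR_MH = Σ(aᵢdᵢ/nᵢ) / Σ(bᵢcᵢ/nᵢ), where nᵢ is the stratum total.
Stratum 1 (Non-smokers): n = 3595; a·d/n = 135·185/3595 = 6.9471; b·c/n = 3261·14/3595 = 12.6993
Stratum 2 (Smokers): n = 6172; a·d/n = 299·2054/6172 = 99.5052; b·c/n = 3235·584/6172 = 306.0985
OR_MH = (6.9471 + 99.5052) / (12.6993 + 306.0985) = 106.4523 / 318.7978 = 0.33392

0.33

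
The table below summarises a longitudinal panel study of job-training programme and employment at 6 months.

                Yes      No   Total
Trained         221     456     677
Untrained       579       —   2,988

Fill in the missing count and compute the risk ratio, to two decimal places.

The missing cell is in the unexposed row: 2988 − 579 = 2409.
So a = 221, b = 456, c = 579, d = 2409.
RR = [a/(a+b)] / [c/(c+d)] = (221/677) / (579/2988) = 0.32644/0.19378 = 1.68463

1.68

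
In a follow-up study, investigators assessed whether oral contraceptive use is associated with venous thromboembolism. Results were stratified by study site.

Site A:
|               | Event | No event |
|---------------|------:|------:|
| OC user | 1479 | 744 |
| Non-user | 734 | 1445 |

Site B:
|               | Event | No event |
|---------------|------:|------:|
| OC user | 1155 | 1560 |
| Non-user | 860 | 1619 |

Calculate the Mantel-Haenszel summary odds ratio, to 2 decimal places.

2.21

OR_MH = Σ(aᵢdᵢ/nᵢ) / Σ(bᵢcᵢ/nᵢ), where nᵢ is the stratum total.
Stratum 1 (Site A): n = 4402; a·d/n = 1479·1445/4402 = 485.4964; b·c/n = 744·734/4402 = 124.0563
Stratum 2 (Site B): n = 5194; a·d/n = 1155·1619/5194 = 360.0202; b·c/n = 1560·860/5194 = 258.2980
OR_MH = (485.4964 + 360.0202) / (124.0563 + 258.2980) = 845.5166 / 382.3544 = 2.21134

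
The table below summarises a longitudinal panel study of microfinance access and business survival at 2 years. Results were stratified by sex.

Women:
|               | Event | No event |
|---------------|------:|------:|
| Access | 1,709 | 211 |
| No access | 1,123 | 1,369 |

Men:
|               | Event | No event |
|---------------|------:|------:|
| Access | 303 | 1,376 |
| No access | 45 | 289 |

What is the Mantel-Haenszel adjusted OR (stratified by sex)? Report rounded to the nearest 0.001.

6.793

OR_MH = Σ(aᵢdᵢ/nᵢ) / Σ(bᵢcᵢ/nᵢ), where nᵢ is the stratum total.
Stratum 1 (Women): n = 4412; a·d/n = 1709·1369/4412 = 530.2858; b·c/n = 211·1123/4412 = 53.7065
Stratum 2 (Men): n = 2013; a·d/n = 303·289/2013 = 43.5007; b·c/n = 1376·45/2013 = 30.7601
OR_MH = (530.2858 + 43.5007) / (53.7065 + 30.7601) = 573.7866 / 84.4665 = 6.79306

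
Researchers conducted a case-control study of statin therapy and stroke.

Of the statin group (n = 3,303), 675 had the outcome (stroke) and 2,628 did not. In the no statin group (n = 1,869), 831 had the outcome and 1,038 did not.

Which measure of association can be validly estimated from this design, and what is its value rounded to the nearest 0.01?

From the description: a = 675, b = 2628, c = 831, d = 1038.
This is a case-control study: participants were sampled on outcome status, so risks in the source population cannot be estimated directly — relative risk is not valid here. The odds ratio is the appropriate measure.
OR = (a·d)/(b·c) = (675 × 1038) / (2628 × 831) = 700650 / 2183868 = 0.32083

0.32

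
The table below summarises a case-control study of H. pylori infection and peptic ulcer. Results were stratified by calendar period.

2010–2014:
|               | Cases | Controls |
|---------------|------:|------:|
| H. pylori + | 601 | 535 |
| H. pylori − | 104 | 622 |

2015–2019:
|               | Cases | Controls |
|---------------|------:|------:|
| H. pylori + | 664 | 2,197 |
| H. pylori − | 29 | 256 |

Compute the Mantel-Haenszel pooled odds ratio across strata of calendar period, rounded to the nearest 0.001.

5.082

OR_MH = Σ(aᵢdᵢ/nᵢ) / Σ(bᵢcᵢ/nᵢ), where nᵢ is the stratum total.
Stratum 1 (2010–2014): n = 1862; a·d/n = 601·622/1862 = 200.7637; b·c/n = 535·104/1862 = 29.8818
Stratum 2 (2015–2019): n = 3146; a·d/n = 664·256/3146 = 54.0318; b·c/n = 2197·29/3146 = 20.2521
OR_MH = (200.7637 + 54.0318) / (29.8818 + 20.2521) = 254.7955 / 50.1339 = 5.08230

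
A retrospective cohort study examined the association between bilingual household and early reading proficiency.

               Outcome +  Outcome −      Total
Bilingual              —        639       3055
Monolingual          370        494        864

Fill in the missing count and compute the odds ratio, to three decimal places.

The missing cell is in the exposed row: 3055 − 639 = 2416.
So a = 2416, b = 639, c = 370, d = 494.
OR = (a·d)/(b·c) = (2416 × 494) / (639 × 370) = 1193504 / 236430 = 5.04802

5.048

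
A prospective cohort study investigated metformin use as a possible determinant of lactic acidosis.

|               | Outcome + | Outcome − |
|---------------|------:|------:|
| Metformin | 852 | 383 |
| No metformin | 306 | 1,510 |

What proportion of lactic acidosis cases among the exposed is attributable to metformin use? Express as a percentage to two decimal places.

Cells: a = 852, b = 383, c = 306, d = 1510.
Risk in exposed = 852/1235 = 0.68988; risk in unexposed = 306/1816 = 0.16850.
RR = 0.68988/0.16850 = 4.09418
AR% = (RR − 1)/RR × 100 = (4.09418 − 1)/4.09418 × 100 = 75.5751%

75.58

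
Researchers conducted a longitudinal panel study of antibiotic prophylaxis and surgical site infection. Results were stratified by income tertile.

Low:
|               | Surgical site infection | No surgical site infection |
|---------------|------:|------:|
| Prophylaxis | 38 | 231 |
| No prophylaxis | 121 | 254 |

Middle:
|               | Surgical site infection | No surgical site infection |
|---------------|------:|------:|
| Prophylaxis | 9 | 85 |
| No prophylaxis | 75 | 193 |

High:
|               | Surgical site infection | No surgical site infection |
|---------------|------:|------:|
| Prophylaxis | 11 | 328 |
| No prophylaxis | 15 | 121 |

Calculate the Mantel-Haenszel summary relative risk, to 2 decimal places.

0.40

RR_MH = Σ(aᵢ·n₀ᵢ/nᵢ) / Σ(cᵢ·n₁ᵢ/nᵢ), with n₁ᵢ = aᵢ+bᵢ (exposed), n₀ᵢ = cᵢ+dᵢ (unexposed), nᵢ = n₁ᵢ+n₀ᵢ.
Stratum 1 (Low): n₁ = 269, n₀ = 375, n = 644; a·n₀/n = 38·375/644 = 22.1273; c·n₁/n = 121·269/644 = 50.5419
Stratum 2 (Middle): n₁ = 94, n₀ = 268, n = 362; a·n₀/n = 9·268/362 = 6.6630; c·n₁/n = 75·94/362 = 19.4751
Stratum 3 (High): n₁ = 339, n₀ = 136, n = 475; a·n₀/n = 11·136/475 = 3.1495; c·n₁/n = 15·339/475 = 10.7053
RR_MH = (22.1273 + 6.6630 + 3.1495) / (50.5419 + 19.4751 + 10.7053) = 31.9398 / 80.7223 = 0.39567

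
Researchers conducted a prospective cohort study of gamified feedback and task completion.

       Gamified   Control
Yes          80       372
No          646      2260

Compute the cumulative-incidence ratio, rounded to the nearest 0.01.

0.78

Reading the table with exposure as columns: a = 80 (Gamified, case), b = 646 (Gamified, non-case), c = 372 (Control, case), d = 2260.
Risk in exposed = 80/726 = 0.11019; risk in unexposed = 372/2632 = 0.14134.
RR = 0.11019 / 0.14134 = 0.77964
The risk is 22% lower among the exposed than among the unexposed.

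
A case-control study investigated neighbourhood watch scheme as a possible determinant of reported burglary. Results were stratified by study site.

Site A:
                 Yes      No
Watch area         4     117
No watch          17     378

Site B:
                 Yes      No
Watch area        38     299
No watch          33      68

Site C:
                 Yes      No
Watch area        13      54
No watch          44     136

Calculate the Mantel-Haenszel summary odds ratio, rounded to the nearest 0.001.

OR_MH = Σ(aᵢdᵢ/nᵢ) / Σ(bᵢcᵢ/nᵢ), where nᵢ is the stratum total.
Stratum 1 (Site A): n = 516; a·d/n = 4·378/516 = 2.9302; b·c/n = 117·17/516 = 3.8547
Stratum 2 (Site B): n = 438; a·d/n = 38·68/438 = 5.8995; b·c/n = 299·33/438 = 22.5274
Stratum 3 (Site C): n = 247; a·d/n = 13·136/247 = 7.1579; b·c/n = 54·44/247 = 9.6194
OR_MH = (2.9302 + 5.8995 + 7.1579) / (3.8547 + 22.5274 + 9.6194) = 15.9877 / 36.0015 = 0.44408

0.444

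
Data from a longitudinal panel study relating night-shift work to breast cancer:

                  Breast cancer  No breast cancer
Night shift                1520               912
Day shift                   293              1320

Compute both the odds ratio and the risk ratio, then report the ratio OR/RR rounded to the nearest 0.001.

Cells: a = 1520, b = 912, c = 293, d = 1320.
OR = (1520·1320)/(912·293) = 2006400/267216 = 7.50853
Risk in exposed = 1520/2432 = 0.62500; risk in unexposed = 293/1613 = 0.18165; RR = 3.44070
OR/RR = 7.50853 / 3.44070 = 2.18227
The outcome is not rare, so the OR lies further from 1 than the RR.

2.182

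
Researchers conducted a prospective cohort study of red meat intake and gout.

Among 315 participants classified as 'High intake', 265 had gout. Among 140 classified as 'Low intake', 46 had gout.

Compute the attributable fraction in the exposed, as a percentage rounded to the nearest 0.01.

60.94

From the description: a = 265, b = 50, c = 46, d = 94.
Risk in exposed = 265/315 = 0.84127; risk in unexposed = 46/140 = 0.32857.
RR = 0.84127/0.32857 = 2.56039
AR% = (RR − 1)/RR × 100 = (2.56039 − 1)/2.56039 × 100 = 60.9434%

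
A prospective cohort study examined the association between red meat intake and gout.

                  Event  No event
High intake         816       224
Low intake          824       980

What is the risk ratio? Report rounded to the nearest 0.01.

1.72

Cells: a = 816, b = 224, c = 824, d = 980.
Risk in exposed = 816/1040 = 0.78462; risk in unexposed = 824/1804 = 0.45676.
RR = 0.78462 / 0.45676 = 1.71777
The risk among the exposed is 1.72 times that among the unexposed.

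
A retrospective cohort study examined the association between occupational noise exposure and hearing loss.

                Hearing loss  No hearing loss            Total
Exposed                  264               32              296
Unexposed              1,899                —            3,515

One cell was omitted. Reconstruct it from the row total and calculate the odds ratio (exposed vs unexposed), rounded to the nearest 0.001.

7.021

The missing cell is in the unexposed row: 3515 − 1899 = 1616.
So a = 264, b = 32, c = 1899, d = 1616.
OR = (a·d)/(b·c) = (264 × 1616) / (32 × 1899) = 426624 / 60768 = 7.02054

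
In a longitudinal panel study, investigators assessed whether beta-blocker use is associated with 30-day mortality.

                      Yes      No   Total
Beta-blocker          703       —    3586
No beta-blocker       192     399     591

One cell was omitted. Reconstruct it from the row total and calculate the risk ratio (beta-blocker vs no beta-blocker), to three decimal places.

The missing cell is in the exposed row: 3586 − 703 = 2883.
So a = 703, b = 2883, c = 192, d = 399.
RR = [a/(a+b)] / [c/(c+d)] = (703/3586) / (192/591) = 0.19604/0.32487 = 0.60344

0.603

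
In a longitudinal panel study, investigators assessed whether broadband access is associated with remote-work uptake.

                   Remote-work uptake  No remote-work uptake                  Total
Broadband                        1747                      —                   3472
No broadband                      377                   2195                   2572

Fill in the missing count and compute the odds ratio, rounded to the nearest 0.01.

5.90

The missing cell is in the exposed row: 3472 − 1747 = 1725.
So a = 1747, b = 1725, c = 377, d = 2195.
OR = (a·d)/(b·c) = (1747 × 2195) / (1725 × 377) = 3834665 / 650325 = 5.89654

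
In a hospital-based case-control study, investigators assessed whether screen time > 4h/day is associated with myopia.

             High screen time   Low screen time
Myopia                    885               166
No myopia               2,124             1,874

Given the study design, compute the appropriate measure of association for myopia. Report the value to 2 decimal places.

Reading the table with exposure as columns: a = 885 (High screen time, case), b = 2124 (High screen time, non-case), c = 166 (Low screen time, case), d = 1874.
This is a hospital-based case-control study: participants were sampled on outcome status, so risks in the source population cannot be estimated directly — relative risk is not valid here. The odds ratio is the appropriate measure.
OR = (a·d)/(b·c) = (885 × 1874) / (2124 × 166) = 1658490 / 352584 = 4.70382

4.70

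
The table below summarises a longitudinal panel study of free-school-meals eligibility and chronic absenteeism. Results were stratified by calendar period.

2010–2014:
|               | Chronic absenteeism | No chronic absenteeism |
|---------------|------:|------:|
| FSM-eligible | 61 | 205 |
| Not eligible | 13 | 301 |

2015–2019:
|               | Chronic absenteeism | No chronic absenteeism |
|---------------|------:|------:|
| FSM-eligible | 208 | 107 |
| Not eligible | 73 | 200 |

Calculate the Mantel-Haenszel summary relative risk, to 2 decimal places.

2.88

RR_MH = Σ(aᵢ·n₀ᵢ/nᵢ) / Σ(cᵢ·n₁ᵢ/nᵢ), with n₁ᵢ = aᵢ+bᵢ (exposed), n₀ᵢ = cᵢ+dᵢ (unexposed), nᵢ = n₁ᵢ+n₀ᵢ.
Stratum 1 (2010–2014): n₁ = 266, n₀ = 314, n = 580; a·n₀/n = 61·314/580 = 33.0241; c·n₁/n = 13·266/580 = 5.9621
Stratum 2 (2015–2019): n₁ = 315, n₀ = 273, n = 588; a·n₀/n = 208·273/588 = 96.5714; c·n₁/n = 73·315/588 = 39.1071
RR_MH = (33.0241 + 96.5714) / (5.9621 + 39.1071) = 129.5956 / 45.0692 = 2.87548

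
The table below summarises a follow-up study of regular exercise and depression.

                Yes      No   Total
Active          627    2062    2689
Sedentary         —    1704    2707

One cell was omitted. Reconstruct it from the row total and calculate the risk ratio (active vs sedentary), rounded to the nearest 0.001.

The missing cell is in the unexposed row: 2707 − 1704 = 1003.
So a = 627, b = 2062, c = 1003, d = 1704.
RR = [a/(a+b)] / [c/(c+d)] = (627/2689) / (1003/2707) = 0.23317/0.37052 = 0.62931

0.629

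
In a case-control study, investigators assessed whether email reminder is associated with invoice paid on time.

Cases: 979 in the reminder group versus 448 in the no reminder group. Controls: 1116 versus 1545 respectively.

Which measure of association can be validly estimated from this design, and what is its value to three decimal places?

From the description: a = 979, b = 1116, c = 448, d = 1545.
This is a case-control study: participants were sampled on outcome status, so risks in the source population cannot be estimated directly — relative risk is not valid here. The odds ratio is the appropriate measure.
OR = (a·d)/(b·c) = (979 × 1545) / (1116 × 448) = 1512555 / 499968 = 3.02530

3.025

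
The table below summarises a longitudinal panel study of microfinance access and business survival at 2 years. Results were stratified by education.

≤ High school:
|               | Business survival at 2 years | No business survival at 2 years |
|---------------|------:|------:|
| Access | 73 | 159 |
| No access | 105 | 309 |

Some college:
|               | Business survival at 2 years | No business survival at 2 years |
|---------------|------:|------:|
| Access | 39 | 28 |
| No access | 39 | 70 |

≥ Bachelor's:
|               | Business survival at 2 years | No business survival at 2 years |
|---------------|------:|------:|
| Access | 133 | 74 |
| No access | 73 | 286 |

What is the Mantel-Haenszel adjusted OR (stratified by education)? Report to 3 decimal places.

OR_MH = Σ(aᵢdᵢ/nᵢ) / Σ(bᵢcᵢ/nᵢ), where nᵢ is the stratum total.
Stratum 1 (≤ High school): n = 646; a·d/n = 73·309/646 = 34.9180; b·c/n = 159·105/646 = 25.8437
Stratum 2 (Some college): n = 176; a·d/n = 39·70/176 = 15.5114; b·c/n = 28·39/176 = 6.2045
Stratum 3 (≥ Bachelor's): n = 566; a·d/n = 133·286/566 = 67.2049; b·c/n = 74·73/566 = 9.5442
OR_MH = (34.9180 + 15.5114 + 67.2049) / (25.8437 + 6.2045 + 9.5442) = 117.6343 / 41.5924 = 2.82827

2.828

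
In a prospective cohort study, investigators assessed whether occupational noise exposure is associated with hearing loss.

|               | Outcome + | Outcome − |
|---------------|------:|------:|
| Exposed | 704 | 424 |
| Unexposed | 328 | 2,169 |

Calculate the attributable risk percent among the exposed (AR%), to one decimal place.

Cells: a = 704, b = 424, c = 328, d = 2169.
Risk in exposed = 704/1128 = 0.62411; risk in unexposed = 328/2497 = 0.13136.
RR = 0.62411/0.13136 = 4.75125
AR% = (RR − 1)/RR × 100 = (4.75125 − 1)/4.75125 × 100 = 78.9529%

79.0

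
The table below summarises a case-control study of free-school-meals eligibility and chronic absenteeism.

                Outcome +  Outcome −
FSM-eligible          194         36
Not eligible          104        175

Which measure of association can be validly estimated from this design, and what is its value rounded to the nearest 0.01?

Cells: a = 194, b = 36, c = 104, d = 175.
This is a case-control study: participants were sampled on outcome status, so risks in the source population cannot be estimated directly — relative risk is not valid here. The odds ratio is the appropriate measure.
OR = (a·d)/(b·c) = (194 × 175) / (36 × 104) = 33950 / 3744 = 9.06784

9.07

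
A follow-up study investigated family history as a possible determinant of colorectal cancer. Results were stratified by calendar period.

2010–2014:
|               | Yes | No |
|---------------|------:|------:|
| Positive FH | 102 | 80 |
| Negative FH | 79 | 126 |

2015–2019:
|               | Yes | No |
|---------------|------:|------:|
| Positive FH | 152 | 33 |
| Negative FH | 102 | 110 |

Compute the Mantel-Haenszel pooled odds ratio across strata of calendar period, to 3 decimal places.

OR_MH = Σ(aᵢdᵢ/nᵢ) / Σ(bᵢcᵢ/nᵢ), where nᵢ is the stratum total.
Stratum 1 (2010–2014): n = 387; a·d/n = 102·126/387 = 33.2093; b·c/n = 80·79/387 = 16.3307
Stratum 2 (2015–2019): n = 397; a·d/n = 152·110/397 = 42.1159; b·c/n = 33·102/397 = 8.4786
OR_MH = (33.2093 + 42.1159) / (16.3307 + 8.4786) = 75.3252 / 24.8093 = 3.03616

3.036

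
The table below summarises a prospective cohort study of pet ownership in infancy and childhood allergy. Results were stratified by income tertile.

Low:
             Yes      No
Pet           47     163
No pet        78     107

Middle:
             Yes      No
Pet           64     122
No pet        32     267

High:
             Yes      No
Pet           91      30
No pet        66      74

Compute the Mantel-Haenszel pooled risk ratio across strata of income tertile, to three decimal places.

RR_MH = Σ(aᵢ·n₀ᵢ/nᵢ) / Σ(cᵢ·n₁ᵢ/nᵢ), with n₁ᵢ = aᵢ+bᵢ (exposed), n₀ᵢ = cᵢ+dᵢ (unexposed), nᵢ = n₁ᵢ+n₀ᵢ.
Stratum 1 (Low): n₁ = 210, n₀ = 185, n = 395; a·n₀/n = 47·185/395 = 22.0127; c·n₁/n = 78·210/395 = 41.4684
Stratum 2 (Middle): n₁ = 186, n₀ = 299, n = 485; a·n₀/n = 64·299/485 = 39.4557; c·n₁/n = 32·186/485 = 12.2722
Stratum 3 (High): n₁ = 121, n₀ = 140, n = 261; a·n₀/n = 91·140/261 = 48.8123; c·n₁/n = 66·121/261 = 30.5977
RR_MH = (22.0127 + 39.4557 + 48.8123) / (41.4684 + 12.2722 + 30.5977) = 110.2806 / 84.3382 = 1.30760

1.308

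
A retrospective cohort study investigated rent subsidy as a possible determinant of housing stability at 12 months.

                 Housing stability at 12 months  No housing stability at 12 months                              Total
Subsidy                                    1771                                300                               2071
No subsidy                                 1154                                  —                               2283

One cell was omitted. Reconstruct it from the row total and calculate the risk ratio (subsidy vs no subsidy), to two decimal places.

1.69

The missing cell is in the unexposed row: 2283 − 1154 = 1129.
So a = 1771, b = 300, c = 1154, d = 1129.
RR = [a/(a+b)] / [c/(c+d)] = (1771/2071) / (1154/2283) = 0.85514/0.50548 = 1.69176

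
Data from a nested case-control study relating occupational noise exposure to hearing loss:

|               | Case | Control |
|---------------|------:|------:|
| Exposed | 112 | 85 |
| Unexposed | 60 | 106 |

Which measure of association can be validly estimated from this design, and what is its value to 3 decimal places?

2.328

Cells: a = 112, b = 85, c = 60, d = 106.
This is a nested case-control study: participants were sampled on outcome status, so risks in the source population cannot be estimated directly — relative risk is not valid here. The odds ratio is the appropriate measure.
OR = (a·d)/(b·c) = (112 × 106) / (85 × 60) = 11872 / 5100 = 2.32784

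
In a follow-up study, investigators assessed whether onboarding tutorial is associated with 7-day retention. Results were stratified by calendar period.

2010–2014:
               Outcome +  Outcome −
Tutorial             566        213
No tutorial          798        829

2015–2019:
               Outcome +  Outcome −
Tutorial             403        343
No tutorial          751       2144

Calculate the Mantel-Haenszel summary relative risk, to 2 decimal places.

RR_MH = Σ(aᵢ·n₀ᵢ/nᵢ) / Σ(cᵢ·n₁ᵢ/nᵢ), with n₁ᵢ = aᵢ+bᵢ (exposed), n₀ᵢ = cᵢ+dᵢ (unexposed), nᵢ = n₁ᵢ+n₀ᵢ.
Stratum 1 (2010–2014): n₁ = 779, n₀ = 1627, n = 2406; a·n₀/n = 566·1627/2406 = 382.7440; c·n₁/n = 798·779/2406 = 258.3716
Stratum 2 (2015–2019): n₁ = 746, n₀ = 2895, n = 3641; a·n₀/n = 403·2895/3641 = 320.4298; c·n₁/n = 751·746/3641 = 153.8715
RR_MH = (382.7440 + 320.4298) / (258.3716 + 153.8715) = 703.1738 / 412.2430 = 1.70573

1.71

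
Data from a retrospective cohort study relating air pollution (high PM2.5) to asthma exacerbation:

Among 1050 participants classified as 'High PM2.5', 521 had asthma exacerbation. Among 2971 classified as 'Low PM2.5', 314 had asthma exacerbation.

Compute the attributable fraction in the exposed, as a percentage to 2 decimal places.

From the description: a = 521, b = 529, c = 314, d = 2657.
Risk in exposed = 521/1050 = 0.49619; risk in unexposed = 314/2971 = 0.10569.
RR = 0.49619/0.10569 = 4.69485
AR% = (RR − 1)/RR × 100 = (4.69485 − 1)/4.69485 × 100 = 78.7001%

78.70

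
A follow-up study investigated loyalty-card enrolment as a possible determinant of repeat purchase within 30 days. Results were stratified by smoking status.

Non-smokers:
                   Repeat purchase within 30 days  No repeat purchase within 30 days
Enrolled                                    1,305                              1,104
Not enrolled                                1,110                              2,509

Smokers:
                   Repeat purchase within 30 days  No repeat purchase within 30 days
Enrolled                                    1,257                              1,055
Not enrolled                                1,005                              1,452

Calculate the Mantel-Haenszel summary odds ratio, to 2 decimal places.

OR_MH = Σ(aᵢdᵢ/nᵢ) / Σ(bᵢcᵢ/nᵢ), where nᵢ is the stratum total.
Stratum 1 (Non-smokers): n = 6028; a·d/n = 1305·2509/6028 = 543.1727; b·c/n = 1104·1110/6028 = 203.2913
Stratum 2 (Smokers): n = 4769; a·d/n = 1257·1452/4769 = 382.7142; b·c/n = 1055·1005/4769 = 222.3265
OR_MH = (543.1727 + 382.7142) / (203.2913 + 222.3265) = 925.8869 / 425.6178 = 2.17540

2.18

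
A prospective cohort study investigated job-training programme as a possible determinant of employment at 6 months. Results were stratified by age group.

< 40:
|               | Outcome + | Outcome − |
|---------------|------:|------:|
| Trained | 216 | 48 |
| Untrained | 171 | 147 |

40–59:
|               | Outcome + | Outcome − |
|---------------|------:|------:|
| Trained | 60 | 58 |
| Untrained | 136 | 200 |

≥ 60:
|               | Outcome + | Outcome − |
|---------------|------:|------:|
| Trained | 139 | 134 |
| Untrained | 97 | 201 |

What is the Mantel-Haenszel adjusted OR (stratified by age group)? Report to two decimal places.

2.40

OR_MH = Σ(aᵢdᵢ/nᵢ) / Σ(bᵢcᵢ/nᵢ), where nᵢ is the stratum total.
Stratum 1 (< 40): n = 582; a·d/n = 216·147/582 = 54.5567; b·c/n = 48·171/582 = 14.1031
Stratum 2 (40–59): n = 454; a·d/n = 60·200/454 = 26.4317; b·c/n = 58·136/454 = 17.3744
Stratum 3 (≥ 60): n = 571; a·d/n = 139·201/571 = 48.9299; b·c/n = 134·97/571 = 22.7636
OR_MH = (54.5567 + 26.4317 + 48.9299) / (14.1031 + 17.3744 + 22.7636) = 129.9184 / 54.2411 = 2.39520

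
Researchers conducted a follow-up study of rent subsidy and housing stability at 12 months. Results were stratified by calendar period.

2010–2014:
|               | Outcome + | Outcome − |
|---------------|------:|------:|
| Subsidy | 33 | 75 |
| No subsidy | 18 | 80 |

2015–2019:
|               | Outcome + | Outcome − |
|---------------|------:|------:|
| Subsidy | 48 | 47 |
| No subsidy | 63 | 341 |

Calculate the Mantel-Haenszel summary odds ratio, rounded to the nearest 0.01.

OR_MH = Σ(aᵢdᵢ/nᵢ) / Σ(bᵢcᵢ/nᵢ), where nᵢ is the stratum total.
Stratum 1 (2010–2014): n = 206; a·d/n = 33·80/206 = 12.8155; b·c/n = 75·18/206 = 6.5534
Stratum 2 (2015–2019): n = 499; a·d/n = 48·341/499 = 32.8016; b·c/n = 47·63/499 = 5.9339
OR_MH = (12.8155 + 32.8016) / (6.5534 + 5.9339) = 45.6171 / 12.4873 = 3.65309

3.65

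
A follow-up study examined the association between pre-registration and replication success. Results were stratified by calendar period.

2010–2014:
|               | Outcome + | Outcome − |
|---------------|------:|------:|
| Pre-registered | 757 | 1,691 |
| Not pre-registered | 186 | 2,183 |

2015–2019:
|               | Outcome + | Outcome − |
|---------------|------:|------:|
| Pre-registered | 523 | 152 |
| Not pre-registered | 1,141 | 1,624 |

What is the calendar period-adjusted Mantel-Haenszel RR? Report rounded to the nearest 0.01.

2.49

RR_MH = Σ(aᵢ·n₀ᵢ/nᵢ) / Σ(cᵢ·n₁ᵢ/nᵢ), with n₁ᵢ = aᵢ+bᵢ (exposed), n₀ᵢ = cᵢ+dᵢ (unexposed), nᵢ = n₁ᵢ+n₀ᵢ.
Stratum 1 (2010–2014): n₁ = 2448, n₀ = 2369, n = 4817; a·n₀/n = 757·2369/4817 = 372.2925; c·n₁/n = 186·2448/4817 = 94.5252
Stratum 2 (2015–2019): n₁ = 675, n₀ = 2765, n = 3440; a·n₀/n = 523·2765/3440 = 420.3765; c·n₁/n = 1141·675/3440 = 223.8881
RR_MH = (372.2925 + 420.3765) / (94.5252 + 223.8881) = 792.6690 / 318.4133 = 2.48943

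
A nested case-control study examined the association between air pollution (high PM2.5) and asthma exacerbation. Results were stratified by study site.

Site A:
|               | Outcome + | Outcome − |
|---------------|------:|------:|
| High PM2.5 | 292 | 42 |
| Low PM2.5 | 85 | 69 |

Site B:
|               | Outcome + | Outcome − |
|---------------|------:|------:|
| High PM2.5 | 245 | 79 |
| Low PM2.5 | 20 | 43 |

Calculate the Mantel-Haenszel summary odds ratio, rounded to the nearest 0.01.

6.01

OR_MH = Σ(aᵢdᵢ/nᵢ) / Σ(bᵢcᵢ/nᵢ), where nᵢ is the stratum total.
Stratum 1 (Site A): n = 488; a·d/n = 292·69/488 = 41.2869; b·c/n = 42·85/488 = 7.3156
Stratum 2 (Site B): n = 387; a·d/n = 245·43/387 = 27.2222; b·c/n = 79·20/387 = 4.0827
OR_MH = (41.2869 + 27.2222) / (7.3156 + 4.0827) = 68.5091 / 11.3983 = 6.01049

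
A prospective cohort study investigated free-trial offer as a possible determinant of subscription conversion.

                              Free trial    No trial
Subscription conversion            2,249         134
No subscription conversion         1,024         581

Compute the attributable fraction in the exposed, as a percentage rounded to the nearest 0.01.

72.73

Reading the table with exposure as columns: a = 2249 (Free trial, case), b = 1024 (Free trial, non-case), c = 134 (No trial, case), d = 581.
Risk in exposed = 2249/3273 = 0.68714; risk in unexposed = 134/715 = 0.18741.
RR = 0.68714/0.18741 = 3.66644
AR% = (RR − 1)/RR × 100 = (3.66644 − 1)/3.66644 × 100 = 72.7256%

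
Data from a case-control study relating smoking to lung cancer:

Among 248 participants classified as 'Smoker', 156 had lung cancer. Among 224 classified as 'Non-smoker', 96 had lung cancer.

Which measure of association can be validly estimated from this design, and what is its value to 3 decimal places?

From the description: a = 156, b = 92, c = 96, d = 128.
This is a case-control study: participants were sampled on outcome status, so risks in the source population cannot be estimated directly — relative risk is not valid here. The odds ratio is the appropriate measure.
OR = (a·d)/(b·c) = (156 × 128) / (92 × 96) = 19968 / 8832 = 2.26087

2.261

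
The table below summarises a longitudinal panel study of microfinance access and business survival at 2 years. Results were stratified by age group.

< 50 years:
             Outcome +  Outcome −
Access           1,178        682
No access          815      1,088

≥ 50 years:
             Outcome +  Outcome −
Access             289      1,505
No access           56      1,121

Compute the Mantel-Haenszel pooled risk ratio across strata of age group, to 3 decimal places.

RR_MH = Σ(aᵢ·n₀ᵢ/nᵢ) / Σ(cᵢ·n₁ᵢ/nᵢ), with n₁ᵢ = aᵢ+bᵢ (exposed), n₀ᵢ = cᵢ+dᵢ (unexposed), nᵢ = n₁ᵢ+n₀ᵢ.
Stratum 1 (< 50 years): n₁ = 1860, n₀ = 1903, n = 3763; a·n₀/n = 1178·1903/3763 = 595.7305; c·n₁/n = 815·1860/3763 = 402.8435
Stratum 2 (≥ 50 years): n₁ = 1794, n₀ = 1177, n = 2971; a·n₀/n = 289·1177/2971 = 114.4911; c·n₁/n = 56·1794/2971 = 33.8149
RR_MH = (595.7305 + 114.4911) / (402.8435 + 33.8149) = 710.2216 / 436.6584 = 1.62649

1.626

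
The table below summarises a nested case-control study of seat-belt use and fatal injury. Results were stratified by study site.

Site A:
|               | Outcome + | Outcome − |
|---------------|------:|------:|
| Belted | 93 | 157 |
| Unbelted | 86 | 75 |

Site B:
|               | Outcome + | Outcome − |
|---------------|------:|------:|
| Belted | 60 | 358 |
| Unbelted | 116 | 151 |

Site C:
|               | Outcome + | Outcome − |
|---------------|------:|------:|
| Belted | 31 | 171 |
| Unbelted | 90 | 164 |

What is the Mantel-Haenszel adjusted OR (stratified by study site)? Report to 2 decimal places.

0.32

OR_MH = Σ(aᵢdᵢ/nᵢ) / Σ(bᵢcᵢ/nᵢ), where nᵢ is the stratum total.
Stratum 1 (Site A): n = 411; a·d/n = 93·75/411 = 16.9708; b·c/n = 157·86/411 = 32.8516
Stratum 2 (Site B): n = 685; a·d/n = 60·151/685 = 13.2263; b·c/n = 358·116/685 = 60.6248
Stratum 3 (Site C): n = 456; a·d/n = 31·164/456 = 11.1491; b·c/n = 171·90/456 = 33.7500
OR_MH = (16.9708 + 13.2263 + 11.1491) / (32.8516 + 60.6248 + 33.7500) = 41.3462 / 127.2264 = 0.32498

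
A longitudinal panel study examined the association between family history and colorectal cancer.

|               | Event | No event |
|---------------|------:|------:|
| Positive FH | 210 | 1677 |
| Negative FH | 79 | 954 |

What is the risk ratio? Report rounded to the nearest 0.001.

1.455

Cells: a = 210, b = 1677, c = 79, d = 954.
Risk in exposed = 210/1887 = 0.11129; risk in unexposed = 79/1033 = 0.07648.
RR = 0.11129 / 0.07648 = 1.45519
The risk among the exposed is 1.46 times that among the unexposed.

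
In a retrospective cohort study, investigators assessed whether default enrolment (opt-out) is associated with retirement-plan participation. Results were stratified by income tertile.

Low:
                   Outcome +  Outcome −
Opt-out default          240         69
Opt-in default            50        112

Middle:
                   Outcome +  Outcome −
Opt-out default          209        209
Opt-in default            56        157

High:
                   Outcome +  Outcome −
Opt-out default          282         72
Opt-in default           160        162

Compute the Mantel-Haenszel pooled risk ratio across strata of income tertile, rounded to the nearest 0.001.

RR_MH = Σ(aᵢ·n₀ᵢ/nᵢ) / Σ(cᵢ·n₁ᵢ/nᵢ), with n₁ᵢ = aᵢ+bᵢ (exposed), n₀ᵢ = cᵢ+dᵢ (unexposed), nᵢ = n₁ᵢ+n₀ᵢ.
Stratum 1 (Low): n₁ = 309, n₀ = 162, n = 471; a·n₀/n = 240·162/471 = 82.5478; c·n₁/n = 50·309/471 = 32.8025
Stratum 2 (Middle): n₁ = 418, n₀ = 213, n = 631; a·n₀/n = 209·213/631 = 70.5499; c·n₁/n = 56·418/631 = 37.0967
Stratum 3 (High): n₁ = 354, n₀ = 322, n = 676; a·n₀/n = 282·322/676 = 134.3254; c·n₁/n = 160·354/676 = 83.7870
RR_MH = (82.5478 + 70.5499 + 134.3254) / (32.8025 + 37.0967 + 83.7870) = 287.4231 / 153.6862 = 1.87019

1.870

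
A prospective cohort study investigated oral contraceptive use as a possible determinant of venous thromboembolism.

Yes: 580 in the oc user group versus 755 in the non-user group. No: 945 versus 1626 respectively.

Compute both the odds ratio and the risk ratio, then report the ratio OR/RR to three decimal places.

From the description: a = 580, b = 945, c = 755, d = 1626.
OR = (580·1626)/(945·755) = 943080/713475 = 1.32181
Risk in exposed = 580/1525 = 0.38033; risk in unexposed = 755/2381 = 0.31709; RR = 1.19942
OR/RR = 1.32181 / 1.19942 = 1.10204
The outcome is not rare, so the OR lies further from 1 than the RR.

1.102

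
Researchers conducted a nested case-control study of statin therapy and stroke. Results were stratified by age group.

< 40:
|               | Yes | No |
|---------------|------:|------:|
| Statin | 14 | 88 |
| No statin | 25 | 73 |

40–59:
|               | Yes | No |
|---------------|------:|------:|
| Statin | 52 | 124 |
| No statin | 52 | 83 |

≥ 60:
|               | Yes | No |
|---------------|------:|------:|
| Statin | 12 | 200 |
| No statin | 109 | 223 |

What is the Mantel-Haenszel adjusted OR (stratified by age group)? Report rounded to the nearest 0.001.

0.333

OR_MH = Σ(aᵢdᵢ/nᵢ) / Σ(bᵢcᵢ/nᵢ), where nᵢ is the stratum total.
Stratum 1 (< 40): n = 200; a·d/n = 14·73/200 = 5.1100; b·c/n = 88·25/200 = 11.0000
Stratum 2 (40–59): n = 311; a·d/n = 52·83/311 = 13.8778; b·c/n = 124·52/311 = 20.7331
Stratum 3 (≥ 60): n = 544; a·d/n = 12·223/544 = 4.9191; b·c/n = 200·109/544 = 40.0735
OR_MH = (5.1100 + 13.8778 + 4.9191) / (11.0000 + 20.7331 + 40.0735) = 23.9069 / 71.8066 = 0.33293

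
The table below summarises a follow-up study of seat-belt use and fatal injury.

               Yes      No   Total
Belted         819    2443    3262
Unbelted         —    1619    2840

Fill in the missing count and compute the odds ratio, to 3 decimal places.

The missing cell is in the unexposed row: 2840 − 1619 = 1221.
So a = 819, b = 2443, c = 1221, d = 1619.
OR = (a·d)/(b·c) = (819 × 1619) / (2443 × 1221) = 1325961 / 2982903 = 0.44452

0.445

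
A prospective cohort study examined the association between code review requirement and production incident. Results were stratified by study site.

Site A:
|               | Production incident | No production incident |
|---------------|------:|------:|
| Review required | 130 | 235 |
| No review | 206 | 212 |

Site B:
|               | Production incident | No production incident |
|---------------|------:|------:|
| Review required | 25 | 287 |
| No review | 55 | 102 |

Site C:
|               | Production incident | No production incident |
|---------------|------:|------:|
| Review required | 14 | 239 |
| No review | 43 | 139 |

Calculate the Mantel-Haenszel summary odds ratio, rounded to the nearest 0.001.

0.379

OR_MH = Σ(aᵢdᵢ/nᵢ) / Σ(bᵢcᵢ/nᵢ), where nᵢ is the stratum total.
Stratum 1 (Site A): n = 783; a·d/n = 130·212/783 = 35.1980; b·c/n = 235·206/783 = 61.8263
Stratum 2 (Site B): n = 469; a·d/n = 25·102/469 = 5.4371; b·c/n = 287·55/469 = 33.6567
Stratum 3 (Site C): n = 435; a·d/n = 14·139/435 = 4.4736; b·c/n = 239·43/435 = 23.6253
OR_MH = (35.1980 + 5.4371 + 4.4736) / (61.8263 + 33.6567 + 23.6253) = 45.1086 / 119.1083 = 0.37872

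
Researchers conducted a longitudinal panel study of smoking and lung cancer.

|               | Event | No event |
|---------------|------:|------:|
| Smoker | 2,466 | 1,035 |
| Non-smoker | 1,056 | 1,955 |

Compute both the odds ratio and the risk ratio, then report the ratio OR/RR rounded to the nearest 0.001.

Cells: a = 2466, b = 1035, c = 1056, d = 1955.
OR = (2466·1955)/(1035·1056) = 4821030/1092960 = 4.41098
Risk in exposed = 2466/3501 = 0.70437; risk in unexposed = 1056/3011 = 0.35071; RR = 2.00839
OR/RR = 4.41098 / 2.00839 = 2.19628
The outcome is not rare, so the OR lies further from 1 than the RR.

2.196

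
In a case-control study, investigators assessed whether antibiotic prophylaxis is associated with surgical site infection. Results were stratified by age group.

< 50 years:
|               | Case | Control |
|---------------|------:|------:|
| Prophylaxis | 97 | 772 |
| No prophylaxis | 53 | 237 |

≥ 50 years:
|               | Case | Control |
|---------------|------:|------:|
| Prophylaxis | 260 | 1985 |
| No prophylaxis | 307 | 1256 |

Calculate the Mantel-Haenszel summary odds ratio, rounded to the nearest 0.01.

0.54

OR_MH = Σ(aᵢdᵢ/nᵢ) / Σ(bᵢcᵢ/nᵢ), where nᵢ is the stratum total.
Stratum 1 (< 50 years): n = 1159; a·d/n = 97·237/1159 = 19.8352; b·c/n = 772·53/1159 = 35.3028
Stratum 2 (≥ 50 years): n = 3808; a·d/n = 260·1256/3808 = 85.7563; b·c/n = 1985·307/3808 = 160.0302
OR_MH = (19.8352 + 85.7563) / (35.3028 + 160.0302) = 105.5915 / 195.3330 = 0.54057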